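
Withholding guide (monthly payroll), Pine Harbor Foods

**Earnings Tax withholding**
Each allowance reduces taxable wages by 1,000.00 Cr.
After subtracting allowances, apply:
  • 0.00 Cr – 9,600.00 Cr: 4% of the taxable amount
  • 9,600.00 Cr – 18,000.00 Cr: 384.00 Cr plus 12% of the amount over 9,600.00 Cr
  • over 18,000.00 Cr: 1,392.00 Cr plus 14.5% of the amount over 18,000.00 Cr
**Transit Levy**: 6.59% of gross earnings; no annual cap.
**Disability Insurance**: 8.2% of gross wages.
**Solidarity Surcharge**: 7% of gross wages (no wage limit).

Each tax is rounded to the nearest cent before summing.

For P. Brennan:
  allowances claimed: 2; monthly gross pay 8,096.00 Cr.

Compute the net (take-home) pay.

Earnings Tax: taxable = 8,096.00 Cr − 2×1,000.00 Cr = 6,096.00 Cr
  4% × 6,096.00 Cr = 243.84 Cr
Transit Levy: 6.59% × 8,096.00 Cr = 533.53 Cr
Disability Insurance: 8.2% × 8,096.00 Cr = 663.87 Cr
Solidarity Surcharge: 7% × 8,096.00 Cr = 566.72 Cr
Total withheld: 243.84 Cr + 533.53 Cr + 663.87 Cr + 566.72 Cr = 2,007.96 Cr
Net pay: 8,096.00 Cr − 2,007.96 Cr = 6,088.04 Cr

6,088.04 Cr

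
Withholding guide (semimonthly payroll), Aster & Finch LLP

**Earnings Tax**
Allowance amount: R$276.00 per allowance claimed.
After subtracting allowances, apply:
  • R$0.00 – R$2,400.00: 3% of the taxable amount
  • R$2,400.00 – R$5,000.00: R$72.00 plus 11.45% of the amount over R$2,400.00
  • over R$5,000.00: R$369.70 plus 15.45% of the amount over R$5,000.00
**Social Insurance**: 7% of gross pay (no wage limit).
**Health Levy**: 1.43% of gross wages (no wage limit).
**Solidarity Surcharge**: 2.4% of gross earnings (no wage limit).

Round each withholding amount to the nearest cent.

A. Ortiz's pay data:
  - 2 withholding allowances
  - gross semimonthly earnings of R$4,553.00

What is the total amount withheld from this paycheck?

R$748.40

Earnings Tax: taxable = R$4,553.00 − 2×R$276.00 = R$4,001.00
  R$72.00 + 11.45% × (R$4,001.00 − R$2,400.00) = R$72.00 + 11.45% × R$1,601.00 = R$255.31
Social Insurance: 7% × R$4,553.00 = R$318.71
Health Levy: 1.43% × R$4,553.00 = R$65.11
Solidarity Surcharge: 2.4% × R$4,553.00 = R$109.27
Total: R$255.31 + R$318.71 + R$65.11 + R$109.27 = R$748.40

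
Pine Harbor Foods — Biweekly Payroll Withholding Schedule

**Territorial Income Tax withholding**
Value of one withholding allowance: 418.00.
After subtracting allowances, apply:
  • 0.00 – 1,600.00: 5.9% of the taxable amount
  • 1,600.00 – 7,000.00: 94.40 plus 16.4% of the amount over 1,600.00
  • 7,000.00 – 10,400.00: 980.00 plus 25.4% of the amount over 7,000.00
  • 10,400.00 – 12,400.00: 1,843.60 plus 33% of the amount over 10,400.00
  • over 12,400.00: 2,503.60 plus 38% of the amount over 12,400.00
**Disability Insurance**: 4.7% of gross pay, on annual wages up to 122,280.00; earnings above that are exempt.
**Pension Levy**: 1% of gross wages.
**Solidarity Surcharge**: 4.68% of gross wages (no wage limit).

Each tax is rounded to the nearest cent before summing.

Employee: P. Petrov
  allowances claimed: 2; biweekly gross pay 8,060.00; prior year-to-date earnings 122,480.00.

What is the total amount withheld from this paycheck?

1,494.71

Territorial Income Tax: taxable = 8,060.00 − 2×418.00 = 7,224.00
  980.00 + 25.4% × (7,224.00 − 7,000.00) = 980.00 + 25.4% × 224.00 = 1,036.90
Disability Insurance: YTD 122,480.00 ≥ cap 122,280.00 → 0.00
Pension Levy: 1% × 8,060.00 = 80.60
Solidarity Surcharge: 4.68% × 8,060.00 = 377.21
Total: 1,036.90 + 0.00 + 80.60 + 377.21 = 1,494.71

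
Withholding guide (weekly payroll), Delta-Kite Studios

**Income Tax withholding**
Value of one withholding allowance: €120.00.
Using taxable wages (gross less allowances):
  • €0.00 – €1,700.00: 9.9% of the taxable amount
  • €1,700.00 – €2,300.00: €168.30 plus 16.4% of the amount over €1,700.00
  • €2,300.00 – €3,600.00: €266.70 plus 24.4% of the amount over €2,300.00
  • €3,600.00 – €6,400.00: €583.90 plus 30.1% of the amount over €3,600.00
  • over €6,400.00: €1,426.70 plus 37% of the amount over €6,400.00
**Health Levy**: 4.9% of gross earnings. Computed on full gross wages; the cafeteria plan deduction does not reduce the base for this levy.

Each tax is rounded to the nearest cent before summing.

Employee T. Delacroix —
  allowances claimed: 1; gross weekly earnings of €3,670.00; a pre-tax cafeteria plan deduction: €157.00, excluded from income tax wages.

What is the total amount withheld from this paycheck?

Income Tax: taxable = €3,670.00 − €157.00 − 1×€120.00 = €3,393.00
  €266.70 + 24.4% × (€3,393.00 − €2,300.00) = €266.70 + 24.4% × €1,093.00 = €533.39
Health Levy: 4.9% × €3,670.00 = €179.83
Total: €533.39 + €179.83 = €713.22

€713.22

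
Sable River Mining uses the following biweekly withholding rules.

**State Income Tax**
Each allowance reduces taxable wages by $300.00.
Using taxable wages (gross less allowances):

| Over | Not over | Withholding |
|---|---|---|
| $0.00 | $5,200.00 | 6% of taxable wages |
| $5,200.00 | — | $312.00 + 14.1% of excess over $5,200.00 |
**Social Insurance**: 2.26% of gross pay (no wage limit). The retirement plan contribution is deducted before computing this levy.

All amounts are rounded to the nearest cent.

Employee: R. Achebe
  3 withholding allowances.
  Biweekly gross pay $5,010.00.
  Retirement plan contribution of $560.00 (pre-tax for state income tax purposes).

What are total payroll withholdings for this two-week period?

State Income Tax: taxable = $5,010.00 − $560.00 − 3×$300.00 = $3,550.00
  6% × $3,550.00 = $213.00
Social Insurance: 2.26% × $4,450.00 = $100.57
Total: $213.00 + $100.57 = $313.57

$313.57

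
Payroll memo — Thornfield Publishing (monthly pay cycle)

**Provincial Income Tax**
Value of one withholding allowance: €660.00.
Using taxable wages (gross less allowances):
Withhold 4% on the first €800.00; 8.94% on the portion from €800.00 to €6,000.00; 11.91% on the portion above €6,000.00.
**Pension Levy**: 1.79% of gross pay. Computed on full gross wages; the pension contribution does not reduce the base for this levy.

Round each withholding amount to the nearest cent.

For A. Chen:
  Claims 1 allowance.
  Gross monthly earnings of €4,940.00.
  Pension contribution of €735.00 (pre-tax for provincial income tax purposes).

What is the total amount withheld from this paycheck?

Provincial Income Tax: taxable = €4,940.00 − €735.00 − 1×€660.00 = €3,545.00
  €32.00 + 8.94% × (€3,545.00 − €800.00) = €32.00 + 8.94% × €2,745.00 = €277.40
Pension Levy: 1.79% × €4,940.00 = €88.43
Total: €277.40 + €88.43 = €365.83

€365.83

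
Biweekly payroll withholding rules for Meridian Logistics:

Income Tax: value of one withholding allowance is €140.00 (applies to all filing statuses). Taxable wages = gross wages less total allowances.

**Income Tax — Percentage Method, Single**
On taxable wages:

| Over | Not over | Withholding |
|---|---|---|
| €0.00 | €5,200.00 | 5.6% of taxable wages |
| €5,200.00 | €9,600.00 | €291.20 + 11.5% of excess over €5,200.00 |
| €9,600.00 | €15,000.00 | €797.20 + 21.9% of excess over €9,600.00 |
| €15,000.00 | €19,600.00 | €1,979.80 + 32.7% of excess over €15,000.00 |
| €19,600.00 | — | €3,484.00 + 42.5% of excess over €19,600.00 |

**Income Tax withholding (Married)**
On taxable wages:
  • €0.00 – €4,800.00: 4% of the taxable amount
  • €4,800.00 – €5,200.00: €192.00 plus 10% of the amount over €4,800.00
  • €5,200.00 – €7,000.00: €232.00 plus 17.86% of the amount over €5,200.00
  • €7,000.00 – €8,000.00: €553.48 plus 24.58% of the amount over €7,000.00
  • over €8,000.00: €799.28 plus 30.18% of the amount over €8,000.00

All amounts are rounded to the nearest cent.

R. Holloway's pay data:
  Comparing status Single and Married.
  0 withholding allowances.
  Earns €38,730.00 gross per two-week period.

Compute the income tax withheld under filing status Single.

Income Tax (Single): taxable = €38,730.00
  €3,484.00 + 42.5% × (€38,730.00 − €19,600.00) = €3,484.00 + 42.5% × €19,130.00 = €11,614.25

€11,614.25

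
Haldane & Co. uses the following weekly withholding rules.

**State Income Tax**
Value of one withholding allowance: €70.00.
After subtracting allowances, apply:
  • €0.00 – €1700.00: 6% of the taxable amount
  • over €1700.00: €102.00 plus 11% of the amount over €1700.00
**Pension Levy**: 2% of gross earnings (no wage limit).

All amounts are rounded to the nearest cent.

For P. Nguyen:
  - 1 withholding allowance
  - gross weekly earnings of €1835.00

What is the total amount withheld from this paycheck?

State Income Tax: taxable = €1835.00 − 1×€70.00 = €1765.00
  €102.00 + 11% × (€1765.00 − €1700.00) = €102.00 + 11% × €65.00 = €109.15
Pension Levy: 2% × €1835.00 = €36.70
Total: €109.15 + €36.70 = €145.85

€145.85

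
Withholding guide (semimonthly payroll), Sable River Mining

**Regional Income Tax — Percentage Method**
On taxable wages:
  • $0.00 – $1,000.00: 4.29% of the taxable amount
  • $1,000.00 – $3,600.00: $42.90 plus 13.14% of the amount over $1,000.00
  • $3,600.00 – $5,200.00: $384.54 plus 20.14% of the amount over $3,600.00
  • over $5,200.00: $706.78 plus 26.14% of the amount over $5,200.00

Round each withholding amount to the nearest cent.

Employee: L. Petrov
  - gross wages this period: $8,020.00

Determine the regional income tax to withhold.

Regional Income Tax: taxable = $8,020.00
  $706.78 + 26.14% × ($8,020.00 − $5,200.00) = $706.78 + 26.14% × $2,820.00 = $1,443.93

$1,443.93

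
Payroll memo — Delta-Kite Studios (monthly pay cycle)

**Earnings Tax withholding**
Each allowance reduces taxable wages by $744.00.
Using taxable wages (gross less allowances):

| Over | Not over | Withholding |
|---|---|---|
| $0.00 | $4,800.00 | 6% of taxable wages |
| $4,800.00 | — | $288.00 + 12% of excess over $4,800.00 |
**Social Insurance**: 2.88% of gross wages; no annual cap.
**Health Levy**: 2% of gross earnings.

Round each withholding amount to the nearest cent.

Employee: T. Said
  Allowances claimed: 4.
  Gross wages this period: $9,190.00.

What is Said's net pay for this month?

$8,283.85

Earnings Tax: taxable = $9,190.00 − 4×$744.00 = $6,214.00
  $288.00 + 12% × ($6,214.00 − $4,800.00) = $288.00 + 12% × $1,414.00 = $457.68
Social Insurance: 2.88% × $9,190.00 = $264.67
Health Levy: 2% × $9,190.00 = $183.80
Total withheld: $457.68 + $264.67 + $183.80 = $906.15
Net pay: $9,190.00 − $906.15 = $8,283.85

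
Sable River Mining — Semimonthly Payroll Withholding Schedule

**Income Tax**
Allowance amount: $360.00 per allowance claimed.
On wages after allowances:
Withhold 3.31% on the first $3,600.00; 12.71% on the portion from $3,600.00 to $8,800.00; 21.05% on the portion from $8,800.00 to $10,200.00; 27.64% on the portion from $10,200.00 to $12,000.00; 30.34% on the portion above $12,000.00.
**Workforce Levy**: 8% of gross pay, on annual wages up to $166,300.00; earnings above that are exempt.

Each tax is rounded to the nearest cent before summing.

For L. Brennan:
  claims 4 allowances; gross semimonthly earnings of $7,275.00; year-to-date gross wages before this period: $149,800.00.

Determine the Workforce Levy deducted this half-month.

Workforce Levy: 8% × $7,275.00 = $582.00

$582.00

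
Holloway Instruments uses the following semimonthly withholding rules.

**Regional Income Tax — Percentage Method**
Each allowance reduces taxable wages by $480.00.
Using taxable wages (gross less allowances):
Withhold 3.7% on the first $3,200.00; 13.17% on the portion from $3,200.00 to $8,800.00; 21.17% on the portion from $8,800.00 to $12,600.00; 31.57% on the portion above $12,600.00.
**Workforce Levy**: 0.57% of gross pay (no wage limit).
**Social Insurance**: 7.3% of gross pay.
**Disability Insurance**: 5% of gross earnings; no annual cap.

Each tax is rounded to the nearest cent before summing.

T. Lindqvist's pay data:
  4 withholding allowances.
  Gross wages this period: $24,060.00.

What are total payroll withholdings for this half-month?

Regional Income Tax: taxable = $24,060.00 − 4×$480.00 = $22,140.00
  $1,660.38 + 31.57% × ($22,140.00 − $12,600.00) = $1,660.38 + 31.57% × $9,540.00 = $4,672.16
Workforce Levy: 0.57% × $24,060.00 = $137.14
Social Insurance: 7.3% × $24,060.00 = $1,756.38
Disability Insurance: 5% × $24,060.00 = $1,203.00
Total: $4,672.16 + $137.14 + $1,756.38 + $1,203.00 = $7,768.68

$7,768.68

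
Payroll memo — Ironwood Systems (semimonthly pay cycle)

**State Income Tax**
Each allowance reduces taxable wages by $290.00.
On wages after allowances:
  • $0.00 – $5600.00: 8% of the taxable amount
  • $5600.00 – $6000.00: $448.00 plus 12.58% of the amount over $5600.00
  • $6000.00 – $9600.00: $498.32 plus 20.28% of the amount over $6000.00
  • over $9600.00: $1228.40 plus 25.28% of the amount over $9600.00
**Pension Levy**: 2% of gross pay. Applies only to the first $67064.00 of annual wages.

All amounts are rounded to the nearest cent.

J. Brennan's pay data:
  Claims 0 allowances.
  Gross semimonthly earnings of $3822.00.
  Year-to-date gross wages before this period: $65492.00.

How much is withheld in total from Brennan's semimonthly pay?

State Income Tax: taxable = $3822.00
  8% × $3822.00 = $305.76
Pension Levy: cap $67064.00 − YTD $65492.00 = $1572.00 subject; 2% × $1572.00 = $31.44
Total: $305.76 + $31.44 = $337.20

$337.20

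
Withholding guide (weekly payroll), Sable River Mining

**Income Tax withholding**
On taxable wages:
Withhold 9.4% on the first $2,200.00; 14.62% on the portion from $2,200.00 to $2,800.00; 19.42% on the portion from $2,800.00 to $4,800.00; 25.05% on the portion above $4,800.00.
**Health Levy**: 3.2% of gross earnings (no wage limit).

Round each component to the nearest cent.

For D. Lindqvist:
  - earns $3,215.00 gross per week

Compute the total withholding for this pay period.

Income Tax: taxable = $3,215.00
  $294.52 + 19.42% × ($3,215.00 − $2,800.00) = $294.52 + 19.42% × $415.00 = $375.11
Health Levy: 3.2% × $3,215.00 = $102.88
Total: $375.11 + $102.88 = $477.99

$477.99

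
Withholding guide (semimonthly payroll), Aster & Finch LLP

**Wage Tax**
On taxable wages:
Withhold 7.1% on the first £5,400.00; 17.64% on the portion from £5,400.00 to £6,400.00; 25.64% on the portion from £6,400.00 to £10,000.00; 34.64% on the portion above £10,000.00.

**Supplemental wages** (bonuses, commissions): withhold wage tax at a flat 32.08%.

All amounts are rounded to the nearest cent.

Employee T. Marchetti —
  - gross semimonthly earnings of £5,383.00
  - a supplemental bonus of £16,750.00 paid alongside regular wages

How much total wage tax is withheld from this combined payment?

£5,755.59

Wage Tax: taxable = £5,383.00
  7.1% × £5,383.00 = £382.19
Supplemental (32.08% flat on bonus): 32.08% × £16,750.00 = £5,373.40
Total wage tax: £382.19 + £5,373.40 = £5,755.59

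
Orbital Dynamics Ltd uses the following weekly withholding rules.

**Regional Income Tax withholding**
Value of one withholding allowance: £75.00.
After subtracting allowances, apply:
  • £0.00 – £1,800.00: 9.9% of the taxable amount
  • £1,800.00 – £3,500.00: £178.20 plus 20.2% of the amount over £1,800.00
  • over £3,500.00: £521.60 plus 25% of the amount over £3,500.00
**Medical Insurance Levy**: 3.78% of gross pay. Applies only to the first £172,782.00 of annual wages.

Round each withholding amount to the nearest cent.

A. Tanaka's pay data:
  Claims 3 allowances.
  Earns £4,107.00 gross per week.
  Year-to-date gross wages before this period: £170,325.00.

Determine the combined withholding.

£709.97

Regional Income Tax: taxable = £4,107.00 − 3×£75.00 = £3,882.00
  £521.60 + 25% × (£3,882.00 − £3,500.00) = £521.60 + 25% × £382.00 = £617.10
Medical Insurance Levy: cap £172,782.00 − YTD £170,325.00 = £2,457.00 subject; 3.78% × £2,457.00 = £92.87
Total: £617.10 + £92.87 = £709.97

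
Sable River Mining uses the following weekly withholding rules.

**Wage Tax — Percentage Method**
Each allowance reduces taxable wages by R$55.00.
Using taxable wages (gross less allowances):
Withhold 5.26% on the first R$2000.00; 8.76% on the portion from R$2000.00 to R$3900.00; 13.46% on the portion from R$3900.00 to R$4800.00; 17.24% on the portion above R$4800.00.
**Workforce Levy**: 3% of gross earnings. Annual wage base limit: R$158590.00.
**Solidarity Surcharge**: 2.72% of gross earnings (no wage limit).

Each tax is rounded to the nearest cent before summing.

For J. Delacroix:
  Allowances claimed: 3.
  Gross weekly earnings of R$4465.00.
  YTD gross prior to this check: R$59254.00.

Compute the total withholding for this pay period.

Wage Tax: taxable = R$4465.00 − 3×R$55.00 = R$4300.00
  R$271.64 + 13.46% × (R$4300.00 − R$3900.00) = R$271.64 + 13.46% × R$400.00 = R$325.48
Workforce Levy: 3% × R$4465.00 = R$133.95
Solidarity Surcharge: 2.72% × R$4465.00 = R$121.45
Total: R$325.48 + R$133.95 + R$121.45 = R$580.88

R$580.88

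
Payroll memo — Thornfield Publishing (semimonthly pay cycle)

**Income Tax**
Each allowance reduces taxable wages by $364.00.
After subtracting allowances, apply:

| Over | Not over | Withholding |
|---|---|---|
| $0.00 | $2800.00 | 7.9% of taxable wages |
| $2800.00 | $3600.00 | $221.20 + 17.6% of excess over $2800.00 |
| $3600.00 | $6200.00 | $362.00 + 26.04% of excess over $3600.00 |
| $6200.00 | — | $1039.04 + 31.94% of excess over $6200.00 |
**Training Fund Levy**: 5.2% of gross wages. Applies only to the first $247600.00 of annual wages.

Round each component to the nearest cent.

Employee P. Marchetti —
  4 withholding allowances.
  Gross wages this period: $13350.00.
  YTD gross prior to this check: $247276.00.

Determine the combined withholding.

Income Tax: taxable = $13350.00 − 4×$364.00 = $11894.00
  $1039.04 + 31.94% × ($11894.00 − $6200.00) = $1039.04 + 31.94% × $5694.00 = $2857.70
Training Fund Levy: cap $247600.00 − YTD $247276.00 = $324.00 subject; 5.2% × $324.00 = $16.85
Total: $2857.70 + $16.85 = $2874.55

$2874.55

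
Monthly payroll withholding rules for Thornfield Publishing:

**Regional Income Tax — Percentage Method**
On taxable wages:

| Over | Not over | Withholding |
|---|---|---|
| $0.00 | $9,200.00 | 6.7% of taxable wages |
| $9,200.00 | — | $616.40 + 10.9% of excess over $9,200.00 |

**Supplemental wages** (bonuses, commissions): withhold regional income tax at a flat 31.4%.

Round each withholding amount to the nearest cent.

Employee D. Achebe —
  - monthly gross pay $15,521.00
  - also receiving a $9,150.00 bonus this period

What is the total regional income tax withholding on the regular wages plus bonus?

$4,178.49

Regional Income Tax: taxable = $15,521.00
  $616.40 + 10.9% × ($15,521.00 − $9,200.00) = $616.40 + 10.9% × $6,321.00 = $1,305.39
Supplemental (31.4% flat on bonus): 31.4% × $9,150.00 = $2,873.10
Total regional income tax: $1,305.39 + $2,873.10 = $4,178.49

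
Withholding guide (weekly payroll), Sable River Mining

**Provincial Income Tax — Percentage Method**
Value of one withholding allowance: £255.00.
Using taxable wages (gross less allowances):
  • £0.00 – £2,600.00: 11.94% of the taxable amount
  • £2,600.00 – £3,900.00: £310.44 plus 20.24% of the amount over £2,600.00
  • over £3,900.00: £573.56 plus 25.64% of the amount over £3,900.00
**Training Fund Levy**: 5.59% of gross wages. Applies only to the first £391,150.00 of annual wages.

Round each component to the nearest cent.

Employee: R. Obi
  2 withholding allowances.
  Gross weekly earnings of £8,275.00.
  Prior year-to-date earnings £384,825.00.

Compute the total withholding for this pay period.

£1,918.12

Provincial Income Tax: taxable = £8,275.00 − 2×£255.00 = £7,765.00
  £573.56 + 25.64% × (£7,765.00 − £3,900.00) = £573.56 + 25.64% × £3,865.00 = £1,564.55
Training Fund Levy: cap £391,150.00 − YTD £384,825.00 = £6,325.00 subject; 5.59% × £6,325.00 = £353.57
Total: £1,564.55 + £353.57 = £1,918.12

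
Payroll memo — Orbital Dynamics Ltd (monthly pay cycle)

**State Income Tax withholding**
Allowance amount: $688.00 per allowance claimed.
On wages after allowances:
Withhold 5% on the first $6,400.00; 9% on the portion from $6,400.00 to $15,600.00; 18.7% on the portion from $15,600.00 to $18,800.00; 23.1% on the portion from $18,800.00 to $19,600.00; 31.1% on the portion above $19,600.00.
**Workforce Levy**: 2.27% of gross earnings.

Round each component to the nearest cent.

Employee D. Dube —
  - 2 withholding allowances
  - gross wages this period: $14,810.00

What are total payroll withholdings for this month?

State Income Tax: taxable = $14,810.00 − 2×$688.00 = $13,434.00
  $320.00 + 9% × ($13,434.00 − $6,400.00) = $320.00 + 9% × $7,034.00 = $953.06
Workforce Levy: 2.27% × $14,810.00 = $336.19
Total: $953.06 + $336.19 = $1,289.25

$1,289.25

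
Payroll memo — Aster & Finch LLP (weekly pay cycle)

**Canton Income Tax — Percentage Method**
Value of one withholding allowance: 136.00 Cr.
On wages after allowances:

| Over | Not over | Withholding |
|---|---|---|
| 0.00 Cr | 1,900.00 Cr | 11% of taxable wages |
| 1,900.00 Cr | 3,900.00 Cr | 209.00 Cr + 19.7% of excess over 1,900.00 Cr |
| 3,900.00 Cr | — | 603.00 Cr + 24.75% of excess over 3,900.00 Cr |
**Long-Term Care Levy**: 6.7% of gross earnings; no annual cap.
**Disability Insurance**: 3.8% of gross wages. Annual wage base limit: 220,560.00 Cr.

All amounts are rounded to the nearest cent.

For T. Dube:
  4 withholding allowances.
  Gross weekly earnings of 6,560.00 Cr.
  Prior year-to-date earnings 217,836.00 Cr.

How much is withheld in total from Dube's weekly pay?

Canton Income Tax: taxable = 6,560.00 Cr − 4×136.00 Cr = 6,016.00 Cr
  603.00 Cr + 24.75% × (6,016.00 Cr − 3,900.00 Cr) = 603.00 Cr + 24.75% × 2,116.00 Cr = 1,126.71 Cr
Long-Term Care Levy: 6.7% × 6,560.00 Cr = 439.52 Cr
Disability Insurance: cap 220,560.00 Cr − YTD 217,836.00 Cr = 2,724.00 Cr subject; 3.8% × 2,724.00 Cr = 103.51 Cr
Total: 1,126.71 Cr + 439.52 Cr + 103.51 Cr = 1,669.74 Cr

1,669.74 Cr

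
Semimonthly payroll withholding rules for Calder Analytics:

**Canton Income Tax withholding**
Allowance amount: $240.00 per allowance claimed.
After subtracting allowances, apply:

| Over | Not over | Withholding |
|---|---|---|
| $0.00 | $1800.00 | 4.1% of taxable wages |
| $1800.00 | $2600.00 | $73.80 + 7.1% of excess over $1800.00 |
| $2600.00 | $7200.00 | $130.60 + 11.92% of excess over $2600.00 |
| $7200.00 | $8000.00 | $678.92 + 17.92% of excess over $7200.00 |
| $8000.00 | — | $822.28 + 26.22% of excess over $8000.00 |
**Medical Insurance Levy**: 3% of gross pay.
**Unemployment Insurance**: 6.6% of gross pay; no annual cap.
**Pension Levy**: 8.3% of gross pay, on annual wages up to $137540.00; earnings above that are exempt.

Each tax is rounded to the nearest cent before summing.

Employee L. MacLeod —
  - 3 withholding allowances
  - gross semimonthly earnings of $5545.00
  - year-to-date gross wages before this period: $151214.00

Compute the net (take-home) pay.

$4616.86

Canton Income Tax: taxable = $5545.00 − 3×$240.00 = $4825.00
  $130.60 + 11.92% × ($4825.00 − $2600.00) = $130.60 + 11.92% × $2225.00 = $395.82
Medical Insurance Levy: 3% × $5545.00 = $166.35
Unemployment Insurance: 6.6% × $5545.00 = $365.97
Pension Levy: YTD $151214.00 ≥ cap $137540.00 → $0.00
Total withheld: $395.82 + $166.35 + $365.97 + $0.00 = $928.14
Net pay: $5545.00 − $928.14 = $4616.86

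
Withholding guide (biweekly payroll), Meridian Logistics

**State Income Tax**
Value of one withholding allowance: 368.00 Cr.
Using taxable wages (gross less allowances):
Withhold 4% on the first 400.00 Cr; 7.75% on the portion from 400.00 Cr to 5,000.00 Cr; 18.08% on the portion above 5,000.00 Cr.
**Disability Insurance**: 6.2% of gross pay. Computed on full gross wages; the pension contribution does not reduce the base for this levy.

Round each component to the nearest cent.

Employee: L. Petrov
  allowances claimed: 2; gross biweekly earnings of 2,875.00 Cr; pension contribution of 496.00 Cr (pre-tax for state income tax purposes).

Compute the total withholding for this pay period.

290.58 Cr

State Income Tax: taxable = 2,875.00 Cr − 496.00 Cr − 2×368.00 Cr = 1,643.00 Cr
  16.00 Cr + 7.75% × (1,643.00 Cr − 400.00 Cr) = 16.00 Cr + 7.75% × 1,243.00 Cr = 112.33 Cr
Disability Insurance: 6.2% × 2,875.00 Cr = 178.25 Cr
Total: 112.33 Cr + 178.25 Cr = 290.58 Cr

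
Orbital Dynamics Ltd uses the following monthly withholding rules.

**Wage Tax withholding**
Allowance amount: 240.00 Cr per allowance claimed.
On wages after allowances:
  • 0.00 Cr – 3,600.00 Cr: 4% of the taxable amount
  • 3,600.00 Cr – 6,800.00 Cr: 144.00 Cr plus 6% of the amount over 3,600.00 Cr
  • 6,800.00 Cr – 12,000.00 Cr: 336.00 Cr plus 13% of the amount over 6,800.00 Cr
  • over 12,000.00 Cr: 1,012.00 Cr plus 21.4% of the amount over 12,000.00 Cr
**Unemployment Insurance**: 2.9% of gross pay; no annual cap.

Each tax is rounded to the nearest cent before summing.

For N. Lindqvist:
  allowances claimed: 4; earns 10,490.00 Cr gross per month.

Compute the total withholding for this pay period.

995.11 Cr

Wage Tax: taxable = 10,490.00 Cr − 4×240.00 Cr = 9,530.00 Cr
  336.00 Cr + 13% × (9,530.00 Cr − 6,800.00 Cr) = 336.00 Cr + 13% × 2,730.00 Cr = 690.90 Cr
Unemployment Insurance: 2.9% × 10,490.00 Cr = 304.21 Cr
Total: 690.90 Cr + 304.21 Cr = 995.11 Cr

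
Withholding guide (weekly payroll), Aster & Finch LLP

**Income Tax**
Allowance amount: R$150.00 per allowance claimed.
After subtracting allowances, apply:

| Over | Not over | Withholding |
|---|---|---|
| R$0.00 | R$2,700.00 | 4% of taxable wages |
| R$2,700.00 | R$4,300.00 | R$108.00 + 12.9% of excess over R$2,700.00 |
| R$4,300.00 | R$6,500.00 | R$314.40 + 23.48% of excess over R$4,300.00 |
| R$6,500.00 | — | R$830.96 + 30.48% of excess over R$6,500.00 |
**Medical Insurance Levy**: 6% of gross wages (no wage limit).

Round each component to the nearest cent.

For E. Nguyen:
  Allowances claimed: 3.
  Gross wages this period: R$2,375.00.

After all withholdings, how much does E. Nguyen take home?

R$2,155.50

Income Tax: taxable = R$2,375.00 − 3×R$150.00 = R$1,925.00
  4% × R$1,925.00 = R$77.00
Medical Insurance Levy: 6% × R$2,375.00 = R$142.50
Total withheld: R$77.00 + R$142.50 = R$219.50
Net pay: R$2,375.00 − R$219.50 = R$2,155.50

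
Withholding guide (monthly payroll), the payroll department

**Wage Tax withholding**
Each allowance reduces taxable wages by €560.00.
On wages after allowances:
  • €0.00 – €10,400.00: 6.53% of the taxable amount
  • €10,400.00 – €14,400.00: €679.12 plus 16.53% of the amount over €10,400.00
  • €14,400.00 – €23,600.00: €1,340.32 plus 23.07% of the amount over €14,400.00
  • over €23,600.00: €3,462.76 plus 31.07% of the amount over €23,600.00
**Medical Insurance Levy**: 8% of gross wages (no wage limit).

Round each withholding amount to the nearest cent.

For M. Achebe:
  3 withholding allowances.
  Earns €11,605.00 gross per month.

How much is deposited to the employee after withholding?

€10,028.50

Wage Tax: taxable = €11,605.00 − 3×€560.00 = €9,925.00
  6.53% × €9,925.00 = €648.10
Medical Insurance Levy: 8% × €11,605.00 = €928.40
Total withheld: €648.10 + €928.40 = €1,576.50
Net pay: €11,605.00 − €1,576.50 = €10,028.50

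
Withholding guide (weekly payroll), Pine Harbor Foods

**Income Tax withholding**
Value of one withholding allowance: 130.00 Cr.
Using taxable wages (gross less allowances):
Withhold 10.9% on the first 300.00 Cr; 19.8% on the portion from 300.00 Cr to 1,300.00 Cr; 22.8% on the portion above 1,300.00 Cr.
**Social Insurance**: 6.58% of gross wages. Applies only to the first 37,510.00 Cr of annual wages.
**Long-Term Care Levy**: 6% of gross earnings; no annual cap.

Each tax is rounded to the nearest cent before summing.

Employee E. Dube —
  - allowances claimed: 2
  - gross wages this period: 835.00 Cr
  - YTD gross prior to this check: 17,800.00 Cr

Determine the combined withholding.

192.19 Cr

Income Tax: taxable = 835.00 Cr − 2×130.00 Cr = 575.00 Cr
  32.70 Cr + 19.8% × (575.00 Cr − 300.00 Cr) = 32.70 Cr + 19.8% × 275.00 Cr = 87.15 Cr
Social Insurance: 6.58% × 835.00 Cr = 54.94 Cr
Long-Term Care Levy: 6% × 835.00 Cr = 50.10 Cr
Total: 87.15 Cr + 54.94 Cr + 50.10 Cr = 192.19 Cr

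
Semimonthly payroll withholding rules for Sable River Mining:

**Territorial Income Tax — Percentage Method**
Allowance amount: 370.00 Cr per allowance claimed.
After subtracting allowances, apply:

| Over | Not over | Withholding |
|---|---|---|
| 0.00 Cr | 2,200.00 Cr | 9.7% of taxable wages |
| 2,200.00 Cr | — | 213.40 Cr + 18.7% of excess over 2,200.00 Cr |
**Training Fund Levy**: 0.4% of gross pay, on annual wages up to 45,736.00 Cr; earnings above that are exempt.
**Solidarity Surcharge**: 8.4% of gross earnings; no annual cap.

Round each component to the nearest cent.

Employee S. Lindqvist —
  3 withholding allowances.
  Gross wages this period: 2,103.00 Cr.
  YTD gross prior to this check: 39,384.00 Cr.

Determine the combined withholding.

281.38 Cr

Territorial Income Tax: taxable = 2,103.00 Cr − 3×370.00 Cr = 993.00 Cr
  9.7% × 993.00 Cr = 96.32 Cr
Training Fund Levy: 0.4% × 2,103.00 Cr = 8.41 Cr
Solidarity Surcharge: 8.4% × 2,103.00 Cr = 176.65 Cr
Total: 96.32 Cr + 8.41 Cr + 176.65 Cr = 281.38 Cr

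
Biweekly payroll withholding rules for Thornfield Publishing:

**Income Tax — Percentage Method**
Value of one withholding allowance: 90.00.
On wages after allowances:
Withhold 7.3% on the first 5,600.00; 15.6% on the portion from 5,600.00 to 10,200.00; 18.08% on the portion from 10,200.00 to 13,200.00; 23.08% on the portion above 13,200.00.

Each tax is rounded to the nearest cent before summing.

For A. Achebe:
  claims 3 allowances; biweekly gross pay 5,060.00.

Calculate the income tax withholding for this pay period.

Income Tax: taxable = 5,060.00 − 3×90.00 = 4,790.00
  7.3% × 4,790.00 = 349.67

349.67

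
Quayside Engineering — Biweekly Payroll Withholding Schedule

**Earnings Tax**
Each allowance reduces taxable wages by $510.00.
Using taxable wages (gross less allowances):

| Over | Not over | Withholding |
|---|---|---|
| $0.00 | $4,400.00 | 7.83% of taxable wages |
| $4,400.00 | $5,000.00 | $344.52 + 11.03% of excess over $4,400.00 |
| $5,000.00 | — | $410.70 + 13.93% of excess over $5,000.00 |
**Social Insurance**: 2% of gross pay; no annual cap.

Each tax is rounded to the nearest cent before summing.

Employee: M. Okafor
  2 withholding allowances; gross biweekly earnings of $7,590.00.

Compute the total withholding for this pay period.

Earnings Tax: taxable = $7,590.00 − 2×$510.00 = $6,570.00
  $410.70 + 13.93% × ($6,570.00 − $5,000.00) = $410.70 + 13.93% × $1,570.00 = $629.40
Social Insurance: 2% × $7,590.00 = $151.80
Total: $629.40 + $151.80 = $781.20

$781.20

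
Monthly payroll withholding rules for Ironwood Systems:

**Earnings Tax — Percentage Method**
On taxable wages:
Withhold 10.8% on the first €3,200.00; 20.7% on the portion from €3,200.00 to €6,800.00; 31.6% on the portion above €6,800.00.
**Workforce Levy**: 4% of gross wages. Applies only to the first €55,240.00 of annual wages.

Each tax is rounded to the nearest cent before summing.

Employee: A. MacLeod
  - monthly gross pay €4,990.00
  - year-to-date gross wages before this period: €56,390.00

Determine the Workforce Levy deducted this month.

Workforce Levy: YTD €56,390.00 ≥ cap €55,240.00 → €0.00

€0.00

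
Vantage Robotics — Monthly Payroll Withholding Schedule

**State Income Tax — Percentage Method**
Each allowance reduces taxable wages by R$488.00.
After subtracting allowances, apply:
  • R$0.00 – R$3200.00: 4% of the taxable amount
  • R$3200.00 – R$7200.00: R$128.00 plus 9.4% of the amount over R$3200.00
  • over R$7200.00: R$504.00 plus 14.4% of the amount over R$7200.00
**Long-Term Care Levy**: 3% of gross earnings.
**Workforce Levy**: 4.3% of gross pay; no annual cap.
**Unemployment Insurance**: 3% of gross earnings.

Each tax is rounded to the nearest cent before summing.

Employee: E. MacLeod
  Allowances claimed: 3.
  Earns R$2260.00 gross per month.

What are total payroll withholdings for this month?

State Income Tax: taxable = R$2260.00 − 3×R$488.00 = R$796.00
  4% × R$796.00 = R$31.84
Long-Term Care Levy: 3% × R$2260.00 = R$67.80
Workforce Levy: 4.3% × R$2260.00 = R$97.18
Unemployment Insurance: 3% × R$2260.00 = R$67.80
Total: R$31.84 + R$67.80 + R$97.18 + R$67.80 = R$264.62

R$264.62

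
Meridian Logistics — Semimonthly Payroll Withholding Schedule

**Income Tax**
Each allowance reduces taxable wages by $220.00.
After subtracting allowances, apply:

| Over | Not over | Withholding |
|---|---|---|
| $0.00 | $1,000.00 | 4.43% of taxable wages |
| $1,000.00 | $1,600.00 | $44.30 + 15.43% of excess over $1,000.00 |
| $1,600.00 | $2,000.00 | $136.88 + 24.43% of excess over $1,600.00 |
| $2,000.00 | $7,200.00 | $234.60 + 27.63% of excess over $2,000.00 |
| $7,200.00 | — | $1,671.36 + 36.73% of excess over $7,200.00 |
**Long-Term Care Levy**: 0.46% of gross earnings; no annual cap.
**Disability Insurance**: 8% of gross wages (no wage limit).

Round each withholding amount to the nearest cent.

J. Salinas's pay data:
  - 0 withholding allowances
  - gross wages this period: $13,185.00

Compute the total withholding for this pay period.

Income Tax: taxable = $13,185.00
  $1,671.36 + 36.73% × ($13,185.00 − $7,200.00) = $1,671.36 + 36.73% × $5,985.00 = $3,869.65
Long-Term Care Levy: 0.46% × $13,185.00 = $60.65
Disability Insurance: 8% × $13,185.00 = $1,054.80
Total: $3,869.65 + $60.65 + $1,054.80 = $4,985.10

$4,985.10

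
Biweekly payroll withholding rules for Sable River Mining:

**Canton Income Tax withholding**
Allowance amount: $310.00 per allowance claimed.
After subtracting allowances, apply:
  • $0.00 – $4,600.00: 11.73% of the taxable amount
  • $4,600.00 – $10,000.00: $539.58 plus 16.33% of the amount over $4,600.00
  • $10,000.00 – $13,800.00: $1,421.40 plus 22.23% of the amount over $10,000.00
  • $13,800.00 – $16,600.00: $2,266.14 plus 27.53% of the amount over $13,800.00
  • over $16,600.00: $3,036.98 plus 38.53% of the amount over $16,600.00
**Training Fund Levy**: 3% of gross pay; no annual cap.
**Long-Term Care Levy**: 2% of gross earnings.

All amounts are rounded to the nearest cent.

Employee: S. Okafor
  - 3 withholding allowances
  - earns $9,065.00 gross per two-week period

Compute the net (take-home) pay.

Canton Income Tax: taxable = $9,065.00 − 3×$310.00 = $8,135.00
  $539.58 + 16.33% × ($8,135.00 − $4,600.00) = $539.58 + 16.33% × $3,535.00 = $1,116.85
Training Fund Levy: 3% × $9,065.00 = $271.95
Long-Term Care Levy: 2% × $9,065.00 = $181.30
Total withheld: $1,116.85 + $271.95 + $181.30 = $1,570.10
Net pay: $9,065.00 − $1,570.10 = $7,494.90

$7,494.90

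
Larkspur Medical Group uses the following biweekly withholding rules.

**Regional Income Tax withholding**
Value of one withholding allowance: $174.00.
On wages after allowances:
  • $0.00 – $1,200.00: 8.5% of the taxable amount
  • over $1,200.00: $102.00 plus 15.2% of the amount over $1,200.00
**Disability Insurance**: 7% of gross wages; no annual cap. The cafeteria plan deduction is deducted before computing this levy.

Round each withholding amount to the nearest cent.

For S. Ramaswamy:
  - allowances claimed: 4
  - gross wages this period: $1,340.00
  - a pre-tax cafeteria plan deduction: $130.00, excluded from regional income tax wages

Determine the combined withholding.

$128.39

Regional Income Tax: taxable = $1,340.00 − $130.00 − 4×$174.00 = $514.00
  8.5% × $514.00 = $43.69
Disability Insurance: 7% × $1,210.00 = $84.70
Total: $43.69 + $84.70 = $128.39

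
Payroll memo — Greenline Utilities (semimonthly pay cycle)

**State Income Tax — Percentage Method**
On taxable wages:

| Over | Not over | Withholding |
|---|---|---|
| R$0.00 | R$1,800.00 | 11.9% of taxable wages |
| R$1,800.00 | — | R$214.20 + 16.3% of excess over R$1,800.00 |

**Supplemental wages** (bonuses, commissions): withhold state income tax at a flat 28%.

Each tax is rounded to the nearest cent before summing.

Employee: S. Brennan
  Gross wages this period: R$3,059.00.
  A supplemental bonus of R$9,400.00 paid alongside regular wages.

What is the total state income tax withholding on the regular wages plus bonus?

R$3,051.42

State Income Tax: taxable = R$3,059.00
  R$214.20 + 16.3% × (R$3,059.00 − R$1,800.00) = R$214.20 + 16.3% × R$1,259.00 = R$419.42
Supplemental (28% flat on bonus): 28% × R$9,400.00 = R$2,632.00
Total state income tax: R$419.42 + R$2,632.00 = R$3,051.42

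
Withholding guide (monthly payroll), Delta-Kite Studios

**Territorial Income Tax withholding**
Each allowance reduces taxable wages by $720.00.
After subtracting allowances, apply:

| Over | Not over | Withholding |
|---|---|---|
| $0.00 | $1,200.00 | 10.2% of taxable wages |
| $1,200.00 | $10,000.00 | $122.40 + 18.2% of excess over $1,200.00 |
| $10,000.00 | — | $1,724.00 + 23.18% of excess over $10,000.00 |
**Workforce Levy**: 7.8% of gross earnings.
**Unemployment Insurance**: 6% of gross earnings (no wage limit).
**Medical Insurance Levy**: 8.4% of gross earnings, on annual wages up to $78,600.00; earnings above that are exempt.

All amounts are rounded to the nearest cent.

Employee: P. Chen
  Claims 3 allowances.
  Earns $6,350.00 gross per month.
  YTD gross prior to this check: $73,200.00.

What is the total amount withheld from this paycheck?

Territorial Income Tax: taxable = $6,350.00 − 3×$720.00 = $4,190.00
  $122.40 + 18.2% × ($4,190.00 − $1,200.00) = $122.40 + 18.2% × $2,990.00 = $666.58
Workforce Levy: 7.8% × $6,350.00 = $495.30
Unemployment Insurance: 6% × $6,350.00 = $381.00
Medical Insurance Levy: cap $78,600.00 − YTD $73,200.00 = $5,400.00 subject; 8.4% × $5,400.00 = $453.60
Total: $666.58 + $495.30 + $381.00 + $453.60 = $1,996.48

$1,996.48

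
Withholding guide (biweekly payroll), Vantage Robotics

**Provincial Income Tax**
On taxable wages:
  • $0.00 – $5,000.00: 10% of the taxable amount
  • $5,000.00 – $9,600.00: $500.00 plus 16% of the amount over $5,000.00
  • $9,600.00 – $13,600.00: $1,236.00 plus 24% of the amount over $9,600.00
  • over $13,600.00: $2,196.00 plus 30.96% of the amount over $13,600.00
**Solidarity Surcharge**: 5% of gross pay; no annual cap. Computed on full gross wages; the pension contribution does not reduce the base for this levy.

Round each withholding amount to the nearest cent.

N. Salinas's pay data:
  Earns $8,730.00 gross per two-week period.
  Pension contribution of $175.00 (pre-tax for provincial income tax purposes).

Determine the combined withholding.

$1,505.30

Provincial Income Tax: taxable = $8,730.00 − $175.00 = $8,555.00
  $500.00 + 16% × ($8,555.00 − $5,000.00) = $500.00 + 16% × $3,555.00 = $1,068.80
Solidarity Surcharge: 5% × $8,730.00 = $436.50
Total: $1,068.80 + $436.50 = $1,505.30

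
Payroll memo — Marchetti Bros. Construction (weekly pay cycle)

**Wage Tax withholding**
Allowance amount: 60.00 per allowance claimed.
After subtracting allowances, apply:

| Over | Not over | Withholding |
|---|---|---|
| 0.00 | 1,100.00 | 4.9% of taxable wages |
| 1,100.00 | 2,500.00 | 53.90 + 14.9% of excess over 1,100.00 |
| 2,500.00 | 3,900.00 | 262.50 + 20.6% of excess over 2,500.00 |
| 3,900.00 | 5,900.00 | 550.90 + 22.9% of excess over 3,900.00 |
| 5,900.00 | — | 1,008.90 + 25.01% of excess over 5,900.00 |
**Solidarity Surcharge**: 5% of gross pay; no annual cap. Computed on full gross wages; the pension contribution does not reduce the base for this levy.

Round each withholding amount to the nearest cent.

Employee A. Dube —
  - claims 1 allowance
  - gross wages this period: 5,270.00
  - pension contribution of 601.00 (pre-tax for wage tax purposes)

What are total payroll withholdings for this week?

976.76

Wage Tax: taxable = 5,270.00 − 601.00 − 1×60.00 = 4,609.00
  550.90 + 22.9% × (4,609.00 − 3,900.00) = 550.90 + 22.9% × 709.00 = 713.26
Solidarity Surcharge: 5% × 5,270.00 = 263.50
Total: 713.26 + 263.50 = 976.76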